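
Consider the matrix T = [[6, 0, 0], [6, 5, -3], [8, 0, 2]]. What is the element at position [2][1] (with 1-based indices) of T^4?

1218

Characteristic polynomial: r^3 - 13r^2 + 52r - 60 = (r - 6)(r - 5)(r - 2), so the eigenvalues are 2, 5, 6.
r=6: eigenvector (1, 0, 2).
r=5: eigenvector (0, 1, 0).
r=2: eigenvector (0, 1, 1).
P = [[1, 0, 0], [0, 1, 1], [2, 0, 1]], D = diag(6, 5, 2), P⁻¹ = [[1, 0, 0], [2, 1, -1], [-2, 0, 1]].
T⁴ = P·diag(1296, 625, 16)·P⁻¹ = [[1296, 0, 0], [1218, 625, -609], [2560, 0, 16]].
The requested entry is 1218.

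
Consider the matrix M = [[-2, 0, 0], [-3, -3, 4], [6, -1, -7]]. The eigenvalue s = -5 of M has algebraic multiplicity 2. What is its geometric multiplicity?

M + 5I = [[3, 0, 0], [-3, 2, 4], [6, -1, -2]].
This matrix has rank 2, so its null space has dimension 3 − 2 = 1.

1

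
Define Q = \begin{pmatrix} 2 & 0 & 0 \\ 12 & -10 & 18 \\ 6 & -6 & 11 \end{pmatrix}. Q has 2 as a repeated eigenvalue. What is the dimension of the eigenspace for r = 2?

2

Q − 2I = [[0, 0, 0], [12, -12, 18], [6, -6, 9]].
This matrix has rank 1, so its null space has dimension 3 − 1 = 2.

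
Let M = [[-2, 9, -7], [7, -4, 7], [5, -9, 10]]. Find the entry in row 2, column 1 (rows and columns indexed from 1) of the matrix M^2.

-7

Characteristic polynomial: t^3 - 4t^2 - 17t + 60 = (t - 5)(t - 3)(t + 4), so the eigenvalues are -4, 3, 5.
t=5: eigenvector (1, 0, -1).
t=-4: eigenvector (-1, 1, 1).
t=3: eigenvector (-1, 1, 2).
P = [[1, -1, -1], [0, 1, 1], [-1, 1, 2]], D = diag(5, -4, 3), P⁻¹ = [[1, 1, 0], [-1, 1, -1], [1, 0, 1]].
M² = P·diag(25, 16, 9)·P⁻¹ = [[32, 9, 7], [-7, 16, -7], [-23, -9, 2]].
The requested entry is -7.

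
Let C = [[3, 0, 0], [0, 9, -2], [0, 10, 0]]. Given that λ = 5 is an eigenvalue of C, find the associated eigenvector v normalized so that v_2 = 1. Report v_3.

C − 5I = [[-2, 0, 0], [0, 4, -2], [0, 10, -5]].
Solving (C − 5I)v = 0 gives the eigenspace spanned by (0, 1, 2).
With v_2 = 1, v = (0, 1, 2), so v_3 = 2.

2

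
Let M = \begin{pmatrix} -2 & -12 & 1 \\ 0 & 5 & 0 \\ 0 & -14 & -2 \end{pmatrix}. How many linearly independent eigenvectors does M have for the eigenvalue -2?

M + 2I = [[0, -12, 1], [0, 7, 0], [0, -14, 0]].
This matrix has rank 2, so its null space has dimension 3 − 2 = 1.

1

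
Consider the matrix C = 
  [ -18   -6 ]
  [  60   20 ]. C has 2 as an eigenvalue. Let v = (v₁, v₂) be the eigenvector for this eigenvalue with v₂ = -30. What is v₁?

C − 2I = [[-20, -6], [60, 18]].
Solving (C − 2I)v = 0 gives the eigenspace spanned by (9, -30).
With v₂ = -30, v = (9, -30), so v₁ = 9.

9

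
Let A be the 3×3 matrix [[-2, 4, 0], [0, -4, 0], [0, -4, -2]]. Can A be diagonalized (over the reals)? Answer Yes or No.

Characteristic polynomial: p(s) = s^3 + 8s^2 + 20s + 16 = (s + 2)^2(s + 4).
s = -2 has algebraic multiplicity 2; rank(A + 2I) = 1, so geometric multiplicity = 2.
Every eigenvalue has geometric = algebraic multiplicity, so A is diagonalizable.

Yes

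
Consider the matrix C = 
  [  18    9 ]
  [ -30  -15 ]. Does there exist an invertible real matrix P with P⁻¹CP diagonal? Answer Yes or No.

Characteristic polynomial: p(t) = t^2 - 3t = t(t - 3).
All 2 eigenvalues are distinct, so C is diagonalizable.

Yes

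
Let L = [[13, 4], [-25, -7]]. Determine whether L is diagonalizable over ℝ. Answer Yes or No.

Characteristic polynomial: p(λ) = λ^2 - 6λ + 9 = (λ - 3)^2.
λ = 3 has algebraic multiplicity 2; rank(L − 3I) = 1, so geometric multiplicity = 1.
Geometric multiplicity < algebraic multiplicity, so L is not diagonalizable.

No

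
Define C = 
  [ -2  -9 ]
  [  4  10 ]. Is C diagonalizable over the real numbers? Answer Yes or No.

Characteristic polynomial: p(s) = s^2 - 8s + 16 = (s - 4)^2.
s = 4 has algebraic multiplicity 2; rank(C − 4I) = 1, so geometric multiplicity = 1.
Geometric multiplicity < algebraic multiplicity, so C is not diagonalizable.

No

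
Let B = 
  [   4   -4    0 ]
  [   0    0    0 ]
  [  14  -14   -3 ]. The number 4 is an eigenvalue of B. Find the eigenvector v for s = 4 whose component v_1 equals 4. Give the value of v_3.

B − 4I = [[0, -4, 0], [0, -4, 0], [14, -14, -7]].
Solving (B − 4I)v = 0 gives the eigenspace spanned by (4, 0, 8).
With v_1 = 4, v = (4, 0, 8), so v_3 = 8.

8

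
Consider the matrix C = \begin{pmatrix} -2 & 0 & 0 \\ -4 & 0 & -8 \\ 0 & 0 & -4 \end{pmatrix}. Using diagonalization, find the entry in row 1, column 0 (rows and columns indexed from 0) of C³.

Characteristic polynomial: s^3 + 6s^2 + 8s = s(s + 2)(s + 4), so the eigenvalues are -4, -2, 0.
s=-4: eigenvector (0, 2, 1).
s=0: eigenvector (0, 1, 0).
s=-2: eigenvector (1, 2, 0).
P = [[0, 0, 1], [2, 1, 2], [1, 0, 0]], D = diag(-4, 0, -2), P⁻¹ = [[0, 0, 1], [-2, 1, -2], [1, 0, 0]].
C³ = P·diag(-64, 0, -8)·P⁻¹ = [[-8, 0, 0], [-16, 0, -128], [0, 0, -64]].
The requested entry is -16.

-16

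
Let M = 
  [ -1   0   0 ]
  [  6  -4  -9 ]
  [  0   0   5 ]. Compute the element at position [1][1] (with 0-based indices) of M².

16

Characteristic polynomial: s^3 - 21s - 20 = (s - 5)(s + 1)(s + 4), so the eigenvalues are -4, -1, 5.
s=-1: eigenvector (1, 2, 0).
s=-4: eigenvector (0, 1, 0).
s=5: eigenvector (0, -1, 1).
P = [[1, 0, 0], [2, 1, -1], [0, 0, 1]], D = diag(-1, -4, 5), P⁻¹ = [[1, 0, 0], [-2, 1, 1], [0, 0, 1]].
M² = P·diag(1, 16, 25)·P⁻¹ = [[1, 0, 0], [-30, 16, -9], [0, 0, 25]].
The requested entry is 16.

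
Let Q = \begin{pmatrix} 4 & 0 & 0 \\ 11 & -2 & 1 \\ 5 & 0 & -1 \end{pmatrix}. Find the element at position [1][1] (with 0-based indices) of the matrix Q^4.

16

Characteristic polynomial: t^3 - t^2 - 10t - 8 = (t - 4)(t + 1)(t + 2), so the eigenvalues are -2, -1, 4.
t=-2: eigenvector (0, 1, 0).
t=4: eigenvector (1, 2, 1).
t=-1: eigenvector (0, 1, 1).
P = [[0, 1, 0], [1, 2, 1], [0, 1, 1]], D = diag(-2, 4, -1), P⁻¹ = [[-1, 1, -1], [1, 0, 0], [-1, 0, 1]].
Q⁴ = P·diag(16, 256, 1)·P⁻¹ = [[256, 0, 0], [495, 16, -15], [255, 0, 1]].
The requested entry is 16.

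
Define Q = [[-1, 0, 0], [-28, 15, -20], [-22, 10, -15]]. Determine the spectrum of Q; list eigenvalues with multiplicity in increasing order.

Characteristic polynomial: p(μ) = μ^3 + μ^2 - 25μ - 25 = (μ - 5)(μ + 1)(μ + 5).
Roots (with multiplicity): -5, -1, 5.

-5, -1, 5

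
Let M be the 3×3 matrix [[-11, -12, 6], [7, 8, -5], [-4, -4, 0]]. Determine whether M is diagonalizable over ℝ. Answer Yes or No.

Characteristic polynomial: p(s) = s^3 + 3s^2 - 4 = (s - 1)(s + 2)^2.
s = -2 has algebraic multiplicity 2; rank(M + 2I) = 2, so geometric multiplicity = 1.
Geometric multiplicity < algebraic multiplicity, so M is not diagonalizable.

No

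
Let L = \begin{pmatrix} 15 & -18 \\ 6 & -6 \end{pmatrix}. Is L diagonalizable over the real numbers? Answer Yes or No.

Yes

Characteristic polynomial: p(t) = t^2 - 9t + 18 = (t - 6)(t - 3).
All 2 eigenvalues are distinct, so L is diagonalizable.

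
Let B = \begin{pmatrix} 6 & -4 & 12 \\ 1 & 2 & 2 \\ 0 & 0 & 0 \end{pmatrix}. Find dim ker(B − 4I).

1

B − 4I = [[2, -4, 12], [1, -2, 2], [0, 0, -4]].
This matrix has rank 2, so its null space has dimension 3 − 2 = 1.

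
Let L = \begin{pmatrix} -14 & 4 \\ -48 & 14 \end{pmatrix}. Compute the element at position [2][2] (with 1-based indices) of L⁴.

16

Characteristic polynomial: r^2 - 4 = (r - 2)(r + 2), so the eigenvalues are -2, 2.
r=-2: eigenvector (1, 3).
r=2: eigenvector (1, 4).
P = [[1, 1], [3, 4]], D = diag(-2, 2), P⁻¹ = [[4, -1], [-3, 1]].
L⁴ = P·diag(16, 16)·P⁻¹ = [[16, 0], [0, 16]].
The requested entry is 16.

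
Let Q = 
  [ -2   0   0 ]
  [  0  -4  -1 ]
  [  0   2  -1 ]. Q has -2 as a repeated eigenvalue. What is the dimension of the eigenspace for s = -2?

2

Q + 2I = [[0, 0, 0], [0, -2, -1], [0, 2, 1]].
This matrix has rank 1, so its null space has dimension 3 − 1 = 2.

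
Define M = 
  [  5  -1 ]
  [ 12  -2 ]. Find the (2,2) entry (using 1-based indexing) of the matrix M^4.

-44

Characteristic polynomial: s^2 - 3s + 2 = (s - 2)(s - 1), so the eigenvalues are 1, 2.
s=2: eigenvector (-1, -3).
s=1: eigenvector (1, 4).
P = [[-1, 1], [-3, 4]], D = diag(2, 1), P⁻¹ = [[-4, 1], [-3, 1]].
M⁴ = P·diag(16, 1)·P⁻¹ = [[61, -15], [180, -44]].
The requested entry is -44.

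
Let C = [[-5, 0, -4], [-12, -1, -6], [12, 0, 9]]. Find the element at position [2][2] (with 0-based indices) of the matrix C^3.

Characteristic polynomial: t^3 - 3t^2 - t + 3 = (t - 3)(t - 1)(t + 1), so the eigenvalues are -1, 1, 3.
t=1: eigenvector (2, -3, -3).
t=-1: eigenvector (0, 1, 0).
t=3: eigenvector (1, 0, -2).
P = [[2, 0, 1], [-3, 1, 0], [-3, 0, -2]], D = diag(1, -1, 3), P⁻¹ = [[2, 0, 1], [6, 1, 3], [-3, 0, -2]].
C³ = P·diag(1, -1, 27)·P⁻¹ = [[-77, 0, -52], [-12, -1, -6], [156, 0, 105]].
The requested entry is 105.

105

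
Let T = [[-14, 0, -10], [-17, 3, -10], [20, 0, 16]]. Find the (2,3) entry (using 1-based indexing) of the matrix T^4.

-1040

Characteristic polynomial: μ^3 - 5μ^2 - 18μ + 72 = (μ - 6)(μ - 3)(μ + 4), so the eigenvalues are -4, 3, 6.
μ=6: eigenvector (1, 1, -2).
μ=3: eigenvector (0, 1, 0).
μ=-4: eigenvector (1, 1, -1).
P = [[1, 0, 1], [1, 1, 1], [-2, 0, -1]], D = diag(6, 3, -4), P⁻¹ = [[-1, 0, -1], [-1, 1, 0], [2, 0, 1]].
T⁴ = P·diag(1296, 81, 256)·P⁻¹ = [[-784, 0, -1040], [-865, 81, -1040], [2080, 0, 2336]].
The requested entry is -1040.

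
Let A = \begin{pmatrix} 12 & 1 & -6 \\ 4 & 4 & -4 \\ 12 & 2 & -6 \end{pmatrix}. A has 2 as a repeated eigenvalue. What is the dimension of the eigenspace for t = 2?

1

A − 2I = [[10, 1, -6], [4, 2, -4], [12, 2, -8]].
This matrix has rank 2, so its null space has dimension 3 − 2 = 1.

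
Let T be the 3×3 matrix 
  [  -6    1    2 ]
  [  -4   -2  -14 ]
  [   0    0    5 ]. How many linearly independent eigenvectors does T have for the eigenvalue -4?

1

T + 4I = [[-2, 1, 2], [-4, 2, -14], [0, 0, 9]].
This matrix has rank 2, so its null space has dimension 3 − 2 = 1.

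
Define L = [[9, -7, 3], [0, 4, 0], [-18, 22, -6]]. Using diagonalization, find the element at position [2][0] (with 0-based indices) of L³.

Characteristic polynomial: λ^3 - 7λ^2 + 12λ = λ(λ - 4)(λ - 3), so the eigenvalues are 0, 3, 4.
λ=4: eigenvector (-1, 1, 4).
λ=3: eigenvector (1, 0, -2).
λ=0: eigenvector (-1, 0, 3).
P = [[-1, 1, -1], [1, 0, 0], [4, -2, 3]], D = diag(4, 3, 0), P⁻¹ = [[0, 1, 0], [3, -1, 1], [2, -2, 1]].
L³ = P·diag(64, 27, 0)·P⁻¹ = [[81, -91, 27], [0, 64, 0], [-162, 310, -54]].
The requested entry is -162.

-162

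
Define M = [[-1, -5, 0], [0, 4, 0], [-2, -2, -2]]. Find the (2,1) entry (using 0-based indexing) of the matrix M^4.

30

Characteristic polynomial: λ^3 - λ^2 - 10λ - 8 = (λ - 4)(λ + 1)(λ + 2), so the eigenvalues are -2, -1, 4.
λ=4: eigenvector (-1, 1, 0).
λ=-1: eigenvector (1, 0, -2).
λ=-2: eigenvector (0, 0, 1).
P = [[-1, 1, 0], [1, 0, 0], [0, -2, 1]], D = diag(4, -1, -2), P⁻¹ = [[0, 1, 0], [1, 1, 0], [2, 2, 1]].
M⁴ = P·diag(256, 1, 16)·P⁻¹ = [[1, -255, 0], [0, 256, 0], [30, 30, 16]].
The requested entry is 30.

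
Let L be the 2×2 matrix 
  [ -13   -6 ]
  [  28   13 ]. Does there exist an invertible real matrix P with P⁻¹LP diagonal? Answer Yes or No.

Yes

Characteristic polynomial: p(t) = t^2 - 1 = (t - 1)(t + 1).
All 2 eigenvalues are distinct, so L is diagonalizable.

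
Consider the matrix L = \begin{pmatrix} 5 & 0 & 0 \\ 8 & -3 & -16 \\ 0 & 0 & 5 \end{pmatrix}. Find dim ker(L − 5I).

L − 5I = [[0, 0, 0], [8, -8, -16], [0, 0, 0]].
This matrix has rank 1, so its null space has dimension 3 − 1 = 2.

2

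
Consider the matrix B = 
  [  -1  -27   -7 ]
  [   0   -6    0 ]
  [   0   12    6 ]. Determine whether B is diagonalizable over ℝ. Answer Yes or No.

Characteristic polynomial: p(t) = t^3 + t^2 - 36t - 36 = (t - 6)(t + 1)(t + 6).
All 3 eigenvalues are distinct, so B is diagonalizable.

Yes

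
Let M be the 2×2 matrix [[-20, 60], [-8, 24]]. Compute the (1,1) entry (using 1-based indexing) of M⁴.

-1280

Characteristic polynomial: λ^2 - 4λ = λ(λ - 4), so the eigenvalues are 0, 4.
λ=0: eigenvector (3, 1).
λ=4: eigenvector (-5, -2).
P = [[3, -5], [1, -2]], D = diag(0, 4), P⁻¹ = [[2, -5], [1, -3]].
M⁴ = P·diag(0, 256)·P⁻¹ = [[-1280, 3840], [-512, 1536]].
The requested entry is -1280.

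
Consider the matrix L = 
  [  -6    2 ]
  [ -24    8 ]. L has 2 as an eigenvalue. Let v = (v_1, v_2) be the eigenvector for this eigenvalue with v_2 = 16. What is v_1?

L − 2I = [[-8, 2], [-24, 6]].
Solving (L − 2I)v = 0 gives the eigenspace spanned by (4, 16).
With v_2 = 16, v = (4, 16), so v_1 = 4.

4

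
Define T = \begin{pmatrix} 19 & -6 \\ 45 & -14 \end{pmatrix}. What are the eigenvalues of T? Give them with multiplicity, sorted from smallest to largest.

Characteristic polynomial: p(μ) = μ^2 - 5μ + 4 = (μ - 4)(μ - 1).
Roots (with multiplicity): 1, 4.

1, 4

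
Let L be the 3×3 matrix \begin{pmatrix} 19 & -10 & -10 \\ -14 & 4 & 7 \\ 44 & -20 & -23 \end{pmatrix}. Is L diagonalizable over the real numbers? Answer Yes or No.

Characteristic polynomial: p(λ) = λ^3 - 13λ - 12 = (λ - 4)(λ + 1)(λ + 3).
All 3 eigenvalues are distinct, so L is diagonalizable.

Yes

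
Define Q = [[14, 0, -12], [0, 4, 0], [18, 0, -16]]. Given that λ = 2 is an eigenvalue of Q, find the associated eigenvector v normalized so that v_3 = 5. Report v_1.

5

Q − 2I = [[12, 0, -12], [0, 2, 0], [18, 0, -18]].
Solving (Q − 2I)v = 0 gives the eigenspace spanned by (5, 0, 5).
With v_3 = 5, v = (5, 0, 5), so v_1 = 5.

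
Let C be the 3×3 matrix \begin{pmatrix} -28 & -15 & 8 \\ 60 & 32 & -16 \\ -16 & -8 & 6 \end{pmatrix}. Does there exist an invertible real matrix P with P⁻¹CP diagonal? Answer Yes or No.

No

Characteristic polynomial: p(s) = s^3 - 10s^2 + 28s - 24 = (s - 6)(s - 2)^2.
s = 2 has algebraic multiplicity 2; rank(C − 2I) = 2, so geometric multiplicity = 1.
Geometric multiplicity < algebraic multiplicity, so C is not diagonalizable.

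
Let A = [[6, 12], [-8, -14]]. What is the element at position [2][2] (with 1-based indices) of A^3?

-632

Characteristic polynomial: s^2 + 8s + 12 = (s + 2)(s + 6), so the eigenvalues are -6, -2.
s=-6: eigenvector (-1, 1).
s=-2: eigenvector (3, -2).
P = [[-1, 3], [1, -2]], D = diag(-6, -2), P⁻¹ = [[2, 3], [1, 1]].
A³ = P·diag(-216, -8)·P⁻¹ = [[408, 624], [-416, -632]].
The requested entry is -632.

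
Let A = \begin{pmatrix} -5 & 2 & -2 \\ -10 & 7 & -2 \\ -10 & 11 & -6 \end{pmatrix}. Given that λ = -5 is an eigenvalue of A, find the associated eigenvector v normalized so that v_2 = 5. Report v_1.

A + 5I = [[0, 2, -2], [-10, 12, -2], [-10, 11, -1]].
Solving (A + 5I)v = 0 gives the eigenspace spanned by (5, 5, 5).
With v_2 = 5, v = (5, 5, 5), so v_1 = 5.

5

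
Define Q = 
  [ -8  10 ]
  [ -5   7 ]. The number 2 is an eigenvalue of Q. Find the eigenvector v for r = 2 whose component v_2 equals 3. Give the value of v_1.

3

Q − 2I = [[-10, 10], [-5, 5]].
Solving (Q − 2I)v = 0 gives the eigenspace spanned by (3, 3).
With v_2 = 3, v = (3, 3), so v_1 = 3.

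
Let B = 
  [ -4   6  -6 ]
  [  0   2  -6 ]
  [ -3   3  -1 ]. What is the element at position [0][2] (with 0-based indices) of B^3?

Characteristic polynomial: λ^3 + 3λ^2 - 6λ - 8 = (λ - 2)(λ + 1)(λ + 4), so the eigenvalues are -4, -1, 2.
λ=-1: eigenvector (2, 2, 1).
λ=2: eigenvector (1, 1, 0).
λ=-4: eigenvector (2, 1, 1).
P = [[2, 1, 2], [2, 1, 1], [1, 0, 1]], D = diag(-1, 2, -4), P⁻¹ = [[-1, 1, 1], [1, 0, -2], [1, -1, 0]].
B³ = P·diag(-1, 8, -64)·P⁻¹ = [[-118, 126, -18], [-54, 62, -18], [-63, 63, -1]].
The requested entry is -18.

-18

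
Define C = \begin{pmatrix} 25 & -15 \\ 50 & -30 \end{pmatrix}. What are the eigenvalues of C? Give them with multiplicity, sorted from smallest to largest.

-5, 0

Characteristic polynomial: p(λ) = λ^2 + 5λ = λ(λ + 5).
Roots (with multiplicity): -5, 0.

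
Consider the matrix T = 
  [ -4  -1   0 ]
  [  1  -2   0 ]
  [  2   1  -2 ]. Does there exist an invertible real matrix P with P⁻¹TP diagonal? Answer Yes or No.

No

Characteristic polynomial: p(μ) = μ^3 + 8μ^2 + 21μ + 18 = (μ + 2)(μ + 3)^2.
μ = -3 has algebraic multiplicity 2; rank(T + 3I) = 2, so geometric multiplicity = 1.
Geometric multiplicity < algebraic multiplicity, so T is not diagonalizable.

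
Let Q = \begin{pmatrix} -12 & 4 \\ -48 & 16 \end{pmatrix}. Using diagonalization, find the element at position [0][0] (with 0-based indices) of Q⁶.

-12288

Characteristic polynomial: s^2 - 4s = s(s - 4), so the eigenvalues are 0, 4.
s=0: eigenvector (1, 3).
s=4: eigenvector (1, 4).
P = [[1, 1], [3, 4]], D = diag(0, 4), P⁻¹ = [[4, -1], [-3, 1]].
Q⁶ = P·diag(0, 4096)·P⁻¹ = [[-12288, 4096], [-49152, 16384]].
The requested entry is -12288.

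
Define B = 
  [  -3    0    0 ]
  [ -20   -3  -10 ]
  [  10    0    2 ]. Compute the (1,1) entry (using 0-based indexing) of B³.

-27

Characteristic polynomial: t^3 + 4t^2 - 3t - 18 = (t - 2)(t + 3)^2, so the eigenvalues are -3, -3, 2.
t=-3: eigenvector (1, 0, -2).
t=-3: eigenvector (1, 1, -2).
t=2: eigenvector (0, -2, 1).
P = [[1, 1, 0], [0, 1, -2], [-2, -2, 1]], D = diag(-3, -3, 2), P⁻¹ = [[-3, -1, -2], [4, 1, 2], [2, 0, 1]].
B³ = P·diag(-27, -27, 8)·P⁻¹ = [[-27, 0, 0], [-140, -27, -70], [70, 0, 8]].
The requested entry is -27.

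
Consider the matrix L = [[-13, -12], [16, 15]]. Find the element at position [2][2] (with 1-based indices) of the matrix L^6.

Characteristic polynomial: μ^2 - 2μ - 3 = (μ - 3)(μ + 1), so the eigenvalues are -1, 3.
μ=-1: eigenvector (1, -1).
μ=3: eigenvector (-3, 4).
P = [[1, -3], [-1, 4]], D = diag(-1, 3), P⁻¹ = [[4, 3], [1, 1]].
L⁶ = P·diag(1, 729)·P⁻¹ = [[-2183, -2184], [2912, 2913]].
The requested entry is 2913.

2913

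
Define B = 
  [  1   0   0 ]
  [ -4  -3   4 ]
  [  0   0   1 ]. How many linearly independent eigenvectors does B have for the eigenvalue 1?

2

B − 1I = [[0, 0, 0], [-4, -4, 4], [0, 0, 0]].
This matrix has rank 1, so its null space has dimension 3 − 1 = 2.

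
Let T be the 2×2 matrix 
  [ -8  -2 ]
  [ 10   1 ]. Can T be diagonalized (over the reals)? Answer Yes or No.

Yes

Characteristic polynomial: p(s) = s^2 + 7s + 12 = (s + 3)(s + 4).
All 2 eigenvalues are distinct, so T is diagonalizable.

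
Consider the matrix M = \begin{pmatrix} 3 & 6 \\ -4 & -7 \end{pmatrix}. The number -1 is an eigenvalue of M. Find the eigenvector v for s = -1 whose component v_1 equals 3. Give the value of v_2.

-2

M + 1I = [[4, 6], [-4, -6]].
Solving (M + 1I)v = 0 gives the eigenspace spanned by (3, -2).
With v_1 = 3, v = (3, -2), so v_2 = -2.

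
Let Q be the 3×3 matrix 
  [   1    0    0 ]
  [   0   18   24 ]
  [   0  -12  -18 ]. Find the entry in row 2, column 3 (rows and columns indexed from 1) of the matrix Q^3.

864

Characteristic polynomial: μ^3 - μ^2 - 36μ + 36 = (μ - 6)(μ - 1)(μ + 6), so the eigenvalues are -6, 1, 6.
μ=1: eigenvector (1, 0, 0).
μ=6: eigenvector (0, 2, -1).
μ=-6: eigenvector (0, -1, 1).
P = [[1, 0, 0], [0, 2, -1], [0, -1, 1]], D = diag(1, 6, -6), P⁻¹ = [[1, 0, 0], [0, 1, 1], [0, 1, 2]].
Q³ = P·diag(1, 216, -216)·P⁻¹ = [[1, 0, 0], [0, 648, 864], [0, -432, -648]].
The requested entry is 864.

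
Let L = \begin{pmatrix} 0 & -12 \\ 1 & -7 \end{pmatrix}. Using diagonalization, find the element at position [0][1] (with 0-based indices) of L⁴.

2100

Characteristic polynomial: μ^2 + 7μ + 12 = (μ + 3)(μ + 4), so the eigenvalues are -4, -3.
μ=-3: eigenvector (4, 1).
μ=-4: eigenvector (3, 1).
P = [[4, 3], [1, 1]], D = diag(-3, -4), P⁻¹ = [[1, -3], [-1, 4]].
L⁴ = P·diag(81, 256)·P⁻¹ = [[-444, 2100], [-175, 781]].
The requested entry is 2100.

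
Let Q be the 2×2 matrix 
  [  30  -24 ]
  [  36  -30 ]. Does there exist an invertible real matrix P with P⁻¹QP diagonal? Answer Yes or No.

Yes

Characteristic polynomial: p(r) = r^2 - 36 = (r - 6)(r + 6).
All 2 eigenvalues are distinct, so Q is diagonalizable.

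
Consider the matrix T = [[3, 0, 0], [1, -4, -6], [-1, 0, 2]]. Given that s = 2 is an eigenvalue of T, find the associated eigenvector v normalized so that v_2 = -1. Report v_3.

T − 2I = [[1, 0, 0], [1, -6, -6], [-1, 0, 0]].
Solving (T − 2I)v = 0 gives the eigenspace spanned by (0, -1, 1).
With v_2 = -1, v = (0, -1, 1), so v_3 = 1.

1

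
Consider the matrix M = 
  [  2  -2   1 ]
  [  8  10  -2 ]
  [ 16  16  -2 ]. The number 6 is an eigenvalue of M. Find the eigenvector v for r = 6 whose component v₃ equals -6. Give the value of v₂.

-3

M − 6I = [[-4, -2, 1], [8, 4, -2], [16, 16, -8]].
Solving (M − 6I)v = 0 gives the eigenspace spanned by (0, -3, -6).
With v₃ = -6, v = (0, -3, -6), so v₂ = -3.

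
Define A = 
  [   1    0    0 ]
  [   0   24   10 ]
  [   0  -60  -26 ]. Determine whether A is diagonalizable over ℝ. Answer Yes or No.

Yes

Characteristic polynomial: p(λ) = λ^3 + λ^2 - 26λ + 24 = (λ - 4)(λ - 1)(λ + 6).
All 3 eigenvalues are distinct, so A is diagonalizable.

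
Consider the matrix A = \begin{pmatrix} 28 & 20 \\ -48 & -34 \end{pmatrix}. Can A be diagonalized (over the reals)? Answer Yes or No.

Yes

Characteristic polynomial: p(s) = s^2 + 6s + 8 = (s + 2)(s + 4).
All 2 eigenvalues are distinct, so A is diagonalizable.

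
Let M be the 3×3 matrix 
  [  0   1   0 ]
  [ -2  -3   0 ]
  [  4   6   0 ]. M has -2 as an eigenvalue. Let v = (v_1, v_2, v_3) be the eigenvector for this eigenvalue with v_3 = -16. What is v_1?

-4

M + 2I = [[2, 1, 0], [-2, -1, 0], [4, 6, 2]].
Solving (M + 2I)v = 0 gives the eigenspace spanned by (-4, 8, -16).
With v_3 = -16, v = (-4, 8, -16), so v_1 = -4.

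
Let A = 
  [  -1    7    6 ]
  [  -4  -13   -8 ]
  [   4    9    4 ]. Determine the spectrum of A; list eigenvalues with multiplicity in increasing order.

-4, -3, -3

Characteristic polynomial: p(μ) = μ^3 + 10μ^2 + 33μ + 36 = (μ + 3)^2(μ + 4).
Roots (with multiplicity): -4, -3, -3.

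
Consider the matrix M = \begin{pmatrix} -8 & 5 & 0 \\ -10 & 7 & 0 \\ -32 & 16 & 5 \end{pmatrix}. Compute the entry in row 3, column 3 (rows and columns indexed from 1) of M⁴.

625

Characteristic polynomial: t^3 - 4t^2 - 11t + 30 = (t - 5)(t - 2)(t + 3), so the eigenvalues are -3, 2, 5.
t=2: eigenvector (1, 2, 0).
t=-3: eigenvector (1, 1, 2).
t=5: eigenvector (0, 0, 1).
P = [[1, 1, 0], [2, 1, 0], [0, 2, 1]], D = diag(2, -3, 5), P⁻¹ = [[-1, 1, 0], [2, -1, 0], [-4, 2, 1]].
M⁴ = P·diag(16, 81, 625)·P⁻¹ = [[146, -65, 0], [130, -49, 0], [-2176, 1088, 625]].
The requested entry is 625.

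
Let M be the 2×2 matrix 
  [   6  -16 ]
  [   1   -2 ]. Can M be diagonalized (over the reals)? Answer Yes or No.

No

Characteristic polynomial: p(λ) = λ^2 - 4λ + 4 = (λ - 2)^2.
λ = 2 has algebraic multiplicity 2; rank(M − 2I) = 1, so geometric multiplicity = 1.
Geometric multiplicity < algebraic multiplicity, so M is not diagonalizable.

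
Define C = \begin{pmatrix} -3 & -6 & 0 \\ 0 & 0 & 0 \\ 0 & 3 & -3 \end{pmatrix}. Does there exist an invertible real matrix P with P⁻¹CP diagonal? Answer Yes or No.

Characteristic polynomial: p(μ) = μ^3 + 6μ^2 + 9μ = μ(μ + 3)^2.
μ = -3 has algebraic multiplicity 2; rank(C + 3I) = 1, so geometric multiplicity = 2.
Every eigenvalue has geometric = algebraic multiplicity, so C is diagonalizable.

Yes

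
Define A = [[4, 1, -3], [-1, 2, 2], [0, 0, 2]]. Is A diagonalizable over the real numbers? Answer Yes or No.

Characteristic polynomial: p(r) = r^3 - 8r^2 + 21r - 18 = (r - 3)^2(r - 2).
r = 3 has algebraic multiplicity 2; rank(A − 3I) = 2, so geometric multiplicity = 1.
Geometric multiplicity < algebraic multiplicity, so A is not diagonalizable.

No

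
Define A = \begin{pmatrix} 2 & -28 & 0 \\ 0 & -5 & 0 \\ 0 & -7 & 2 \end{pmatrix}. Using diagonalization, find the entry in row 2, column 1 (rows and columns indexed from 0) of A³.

-133

Characteristic polynomial: μ^3 + μ^2 - 16μ + 20 = (μ - 2)^2(μ + 5), so the eigenvalues are -5, 2, 2.
μ=2: eigenvector (1, 0, -1).
μ=-5: eigenvector (4, 1, 1).
μ=2: eigenvector (0, 0, 1).
P = [[1, 4, 0], [0, 1, 0], [-1, 1, 1]], D = diag(2, -5, 2), P⁻¹ = [[1, -4, 0], [0, 1, 0], [1, -5, 1]].
A³ = P·diag(8, -125, 8)·P⁻¹ = [[8, -532, 0], [0, -125, 0], [0, -133, 8]].
The requested entry is -133.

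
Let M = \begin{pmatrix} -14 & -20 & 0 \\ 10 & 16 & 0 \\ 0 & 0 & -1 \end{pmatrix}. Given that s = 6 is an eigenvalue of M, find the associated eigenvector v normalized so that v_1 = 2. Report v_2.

M − 6I = [[-20, -20, 0], [10, 10, 0], [0, 0, -7]].
Solving (M − 6I)v = 0 gives the eigenspace spanned by (2, -2, 0).
With v_1 = 2, v = (2, -2, 0), so v_2 = -2.

-2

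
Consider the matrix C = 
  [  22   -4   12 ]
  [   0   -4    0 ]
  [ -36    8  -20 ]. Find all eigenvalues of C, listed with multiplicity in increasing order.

Characteristic polynomial: p(μ) = μ^3 + 2μ^2 - 16μ - 32 = (μ - 4)(μ + 2)(μ + 4).
Roots (with multiplicity): -4, -2, 4.

-4, -2, 4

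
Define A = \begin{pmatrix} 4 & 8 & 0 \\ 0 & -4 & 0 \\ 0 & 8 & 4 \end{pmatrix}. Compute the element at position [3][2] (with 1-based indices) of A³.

Characteristic polynomial: t^3 - 4t^2 - 16t + 64 = (t - 4)^2(t + 4), so the eigenvalues are -4, 4, 4.
t=4: eigenvector (0, 0, 1).
t=4: eigenvector (1, 0, 1).
t=-4: eigenvector (1, -1, 1).
P = [[0, 1, 1], [0, 0, -1], [1, 1, 1]], D = diag(4, 4, -4), P⁻¹ = [[-1, 0, 1], [1, 1, 0], [0, -1, 0]].
A³ = P·diag(64, 64, -64)·P⁻¹ = [[64, 128, 0], [0, -64, 0], [0, 128, 64]].
The requested entry is 128.

128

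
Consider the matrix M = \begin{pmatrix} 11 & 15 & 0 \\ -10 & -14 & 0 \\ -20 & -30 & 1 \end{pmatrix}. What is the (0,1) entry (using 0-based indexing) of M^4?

-765

Characteristic polynomial: s^3 + 2s^2 - 7s + 4 = (s - 1)^2(s + 4), so the eigenvalues are -4, 1, 1.
s=-4: eigenvector (-1, 1, 2).
s=1: eigenvector (3, -2, 0).
s=1: eigenvector (0, 0, 1).
P = [[-1, 3, 0], [1, -2, 0], [2, 0, 1]], D = diag(-4, 1, 1), P⁻¹ = [[2, 3, 0], [1, 1, 0], [-4, -6, 1]].
M⁴ = P·diag(256, 1, 1)·P⁻¹ = [[-509, -765, 0], [510, 766, 0], [1020, 1530, 1]].
The requested entry is -765.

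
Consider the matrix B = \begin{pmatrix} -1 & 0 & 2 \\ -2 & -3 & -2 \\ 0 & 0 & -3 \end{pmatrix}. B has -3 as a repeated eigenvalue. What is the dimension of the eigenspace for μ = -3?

B + 3I = [[2, 0, 2], [-2, 0, -2], [0, 0, 0]].
This matrix has rank 1, so its null space has dimension 3 − 1 = 2.

2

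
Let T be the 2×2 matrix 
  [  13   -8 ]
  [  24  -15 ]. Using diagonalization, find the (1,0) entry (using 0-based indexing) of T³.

Characteristic polynomial: r^2 + 2r - 3 = (r - 1)(r + 3), so the eigenvalues are -3, 1.
r=-3: eigenvector (1, 2).
r=1: eigenvector (-2, -3).
P = [[1, -2], [2, -3]], D = diag(-3, 1), P⁻¹ = [[-3, 2], [-2, 1]].
T³ = P·diag(-27, 1)·P⁻¹ = [[85, -56], [168, -111]].
The requested entry is 168.

168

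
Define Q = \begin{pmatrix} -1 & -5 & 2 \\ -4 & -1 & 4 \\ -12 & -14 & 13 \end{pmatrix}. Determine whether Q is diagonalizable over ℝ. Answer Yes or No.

No

Characteristic polynomial: p(s) = s^3 - 11s^2 + 35s - 25 = (s - 5)^2(s - 1).
s = 5 has algebraic multiplicity 2; rank(Q − 5I) = 2, so geometric multiplicity = 1.
Geometric multiplicity < algebraic multiplicity, so Q is not diagonalizable.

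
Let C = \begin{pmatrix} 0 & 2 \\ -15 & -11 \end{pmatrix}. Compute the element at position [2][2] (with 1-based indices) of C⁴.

4651

Characteristic polynomial: λ^2 + 11λ + 30 = (λ + 5)(λ + 6), so the eigenvalues are -6, -5.
λ=-5: eigenvector (-2, 5).
λ=-6: eigenvector (-1, 3).
P = [[-2, -1], [5, 3]], D = diag(-5, -6), P⁻¹ = [[-3, -1], [5, 2]].
C⁴ = P·diag(625, 1296)·P⁻¹ = [[-2730, -1342], [10065, 4651]].
The requested entry is 4651.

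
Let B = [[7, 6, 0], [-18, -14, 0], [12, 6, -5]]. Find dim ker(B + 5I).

2

B + 5I = [[12, 6, 0], [-18, -9, 0], [12, 6, 0]].
This matrix has rank 1, so its null space has dimension 3 − 1 = 2.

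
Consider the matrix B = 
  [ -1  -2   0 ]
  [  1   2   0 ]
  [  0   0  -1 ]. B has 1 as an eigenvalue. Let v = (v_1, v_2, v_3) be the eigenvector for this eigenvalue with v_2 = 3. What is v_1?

B − 1I = [[-2, -2, 0], [1, 1, 0], [0, 0, -2]].
Solving (B − 1I)v = 0 gives the eigenspace spanned by (-3, 3, 0).
With v_2 = 3, v = (-3, 3, 0), so v_1 = -3.

-3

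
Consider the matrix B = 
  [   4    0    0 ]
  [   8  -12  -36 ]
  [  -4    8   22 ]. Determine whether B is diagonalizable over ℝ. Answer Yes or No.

Yes

Characteristic polynomial: p(λ) = λ^3 - 14λ^2 + 64λ - 96 = (λ - 6)(λ - 4)^2.
λ = 4 has algebraic multiplicity 2; rank(B − 4I) = 1, so geometric multiplicity = 2.
Every eigenvalue has geometric = algebraic multiplicity, so B is diagonalizable.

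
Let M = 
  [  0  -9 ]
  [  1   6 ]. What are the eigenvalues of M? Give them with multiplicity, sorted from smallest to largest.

Characteristic polynomial: p(λ) = λ^2 - 6λ + 9 = (λ - 3)^2.
Roots (with multiplicity): 3, 3.

3, 3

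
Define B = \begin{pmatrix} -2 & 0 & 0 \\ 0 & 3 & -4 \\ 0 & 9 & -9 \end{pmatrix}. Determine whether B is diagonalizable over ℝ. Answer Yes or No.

No

Characteristic polynomial: p(μ) = μ^3 + 8μ^2 + 21μ + 18 = (μ + 2)(μ + 3)^2.
μ = -3 has algebraic multiplicity 2; rank(B + 3I) = 2, so geometric multiplicity = 1.
Geometric multiplicity < algebraic multiplicity, so B is not diagonalizable.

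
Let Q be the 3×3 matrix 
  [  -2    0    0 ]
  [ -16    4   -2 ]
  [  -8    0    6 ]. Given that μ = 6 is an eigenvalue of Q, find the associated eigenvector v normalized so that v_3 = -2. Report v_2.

Q − 6I = [[-8, 0, 0], [-16, -2, -2], [-8, 0, 0]].
Solving (Q − 6I)v = 0 gives the eigenspace spanned by (0, 2, -2).
With v_3 = -2, v = (0, 2, -2), so v_2 = 2.

2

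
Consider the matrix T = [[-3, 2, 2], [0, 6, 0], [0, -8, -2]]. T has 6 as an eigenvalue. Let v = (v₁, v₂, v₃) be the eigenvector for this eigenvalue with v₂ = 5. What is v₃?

-5

T − 6I = [[-9, 2, 2], [0, 0, 0], [0, -8, -8]].
Solving (T − 6I)v = 0 gives the eigenspace spanned by (0, 5, -5).
With v₂ = 5, v = (0, 5, -5), so v₃ = -5.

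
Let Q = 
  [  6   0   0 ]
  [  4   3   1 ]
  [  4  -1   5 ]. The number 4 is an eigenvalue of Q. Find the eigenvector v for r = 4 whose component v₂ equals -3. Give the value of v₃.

-3

Q − 4I = [[2, 0, 0], [4, -1, 1], [4, -1, 1]].
Solving (Q − 4I)v = 0 gives the eigenspace spanned by (0, -3, -3).
With v₂ = -3, v = (0, -3, -3), so v₃ = -3.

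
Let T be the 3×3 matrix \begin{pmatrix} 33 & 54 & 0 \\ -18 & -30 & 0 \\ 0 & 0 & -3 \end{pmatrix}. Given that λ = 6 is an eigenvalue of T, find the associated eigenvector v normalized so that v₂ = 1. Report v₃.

0

T − 6I = [[27, 54, 0], [-18, -36, 0], [0, 0, -9]].
Solving (T − 6I)v = 0 gives the eigenspace spanned by (-2, 1, 0).
With v₂ = 1, v = (-2, 1, 0), so v₃ = 0.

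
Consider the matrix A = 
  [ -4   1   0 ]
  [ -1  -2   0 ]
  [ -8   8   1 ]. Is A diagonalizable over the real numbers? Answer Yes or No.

Characteristic polynomial: p(λ) = λ^3 + 5λ^2 + 3λ - 9 = (λ - 1)(λ + 3)^2.
λ = -3 has algebraic multiplicity 2; rank(A + 3I) = 2, so geometric multiplicity = 1.
Geometric multiplicity < algebraic multiplicity, so A is not diagonalizable.

No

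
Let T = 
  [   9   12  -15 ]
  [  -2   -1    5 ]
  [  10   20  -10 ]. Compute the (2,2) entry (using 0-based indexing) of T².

50

Characteristic polynomial: r^3 + 2r^2 - 15r = r(r - 3)(r + 5), so the eigenvalues are -5, 0, 3.
r=-5: eigenvector (-3, 1, -2).
r=3: eigenvector (-2, 1, 0).
r=0: eigenvector (3, -1, 1).
P = [[-3, -2, 3], [1, 1, -1], [-2, 0, 1]], D = diag(-5, 3, 0), P⁻¹ = [[1, 2, -1], [1, 3, 0], [2, 4, -1]].
T² = P·diag(25, 9, 0)·P⁻¹ = [[-93, -204, 75], [34, 77, -25], [-50, -100, 50]].
The requested entry is 50.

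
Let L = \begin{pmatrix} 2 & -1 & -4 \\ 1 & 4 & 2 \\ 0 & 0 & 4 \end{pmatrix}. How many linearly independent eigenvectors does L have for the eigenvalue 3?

L − 3I = [[-1, -1, -4], [1, 1, 2], [0, 0, 1]].
This matrix has rank 2, so its null space has dimension 3 − 2 = 1.

1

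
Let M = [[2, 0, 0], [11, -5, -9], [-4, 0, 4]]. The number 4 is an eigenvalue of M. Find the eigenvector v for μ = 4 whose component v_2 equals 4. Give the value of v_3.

M − 4I = [[-2, 0, 0], [11, -9, -9], [-4, 0, 0]].
Solving (M − 4I)v = 0 gives the eigenspace spanned by (0, 4, -4).
With v_2 = 4, v = (0, 4, -4), so v_3 = -4.

-4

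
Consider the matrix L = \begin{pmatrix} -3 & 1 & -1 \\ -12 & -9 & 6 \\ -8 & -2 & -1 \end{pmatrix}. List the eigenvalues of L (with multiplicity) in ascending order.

Characteristic polynomial: p(λ) = λ^3 + 13λ^2 + 55λ + 75 = (λ + 3)(λ + 5)^2.
Roots (with multiplicity): -5, -5, -3.

-5, -5, -3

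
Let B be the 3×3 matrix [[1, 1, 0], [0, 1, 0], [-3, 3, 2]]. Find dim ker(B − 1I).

B − 1I = [[0, 1, 0], [0, 0, 0], [-3, 3, 1]].
This matrix has rank 2, so its null space has dimension 3 − 2 = 1.

1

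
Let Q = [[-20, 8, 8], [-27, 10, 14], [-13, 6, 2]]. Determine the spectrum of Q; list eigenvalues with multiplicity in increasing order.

-4, -4, 0

Characteristic polynomial: p(μ) = μ^3 + 8μ^2 + 16μ = μ(μ + 4)^2.
Roots (with multiplicity): -4, -4, 0.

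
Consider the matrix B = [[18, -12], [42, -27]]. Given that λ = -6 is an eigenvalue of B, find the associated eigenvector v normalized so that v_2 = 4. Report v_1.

2

B + 6I = [[24, -12], [42, -21]].
Solving (B + 6I)v = 0 gives the eigenspace spanned by (2, 4).
With v_2 = 4, v = (2, 4), so v_1 = 2.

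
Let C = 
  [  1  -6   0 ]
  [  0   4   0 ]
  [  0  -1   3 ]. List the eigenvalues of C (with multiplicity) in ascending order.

Characteristic polynomial: p(μ) = μ^3 - 8μ^2 + 19μ - 12 = (μ - 4)(μ - 3)(μ - 1).
Roots (with multiplicity): 1, 3, 4.

1, 3, 4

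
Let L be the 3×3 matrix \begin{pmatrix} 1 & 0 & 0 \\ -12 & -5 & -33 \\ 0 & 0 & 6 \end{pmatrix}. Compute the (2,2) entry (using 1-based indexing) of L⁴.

Characteristic polynomial: λ^3 - 2λ^2 - 29λ + 30 = (λ - 6)(λ - 1)(λ + 5), so the eigenvalues are -5, 1, 6.
λ=1: eigenvector (1, -2, 0).
λ=-5: eigenvector (0, 1, 0).
λ=6: eigenvector (0, -3, 1).
P = [[1, 0, 0], [-2, 1, -3], [0, 0, 1]], D = diag(1, -5, 6), P⁻¹ = [[1, 0, 0], [2, 1, 3], [0, 0, 1]].
L⁴ = P·diag(1, 625, 1296)·P⁻¹ = [[1, 0, 0], [1248, 625, -2013], [0, 0, 1296]].
The requested entry is 625.

625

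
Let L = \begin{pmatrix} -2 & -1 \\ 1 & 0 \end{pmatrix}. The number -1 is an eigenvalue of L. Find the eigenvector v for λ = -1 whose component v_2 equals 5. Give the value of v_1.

L + 1I = [[-1, -1], [1, 1]].
Solving (L + 1I)v = 0 gives the eigenspace spanned by (-5, 5).
With v_2 = 5, v = (-5, 5), so v_1 = -5.

-5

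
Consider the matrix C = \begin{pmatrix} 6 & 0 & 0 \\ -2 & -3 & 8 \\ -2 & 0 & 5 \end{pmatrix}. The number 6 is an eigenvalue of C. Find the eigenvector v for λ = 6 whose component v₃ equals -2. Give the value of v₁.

C − 6I = [[0, 0, 0], [-2, -9, 8], [-2, 0, -1]].
Solving (C − 6I)v = 0 gives the eigenspace spanned by (1, -2, -2).
With v₃ = -2, v = (1, -2, -2), so v₁ = 1.

1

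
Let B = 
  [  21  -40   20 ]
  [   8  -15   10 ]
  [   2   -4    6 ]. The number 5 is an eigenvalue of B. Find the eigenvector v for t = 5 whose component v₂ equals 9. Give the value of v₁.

15

B − 5I = [[16, -40, 20], [8, -20, 10], [2, -4, 1]].
Solving (B − 5I)v = 0 gives the eigenspace spanned by (15, 9, 6).
With v₂ = 9, v = (15, 9, 6), so v₁ = 15.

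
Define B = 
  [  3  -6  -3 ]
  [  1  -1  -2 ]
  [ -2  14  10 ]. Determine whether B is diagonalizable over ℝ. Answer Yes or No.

No

Characteristic polynomial: p(t) = t^3 - 12t^2 + 45t - 54 = (t - 6)(t - 3)^2.
t = 3 has algebraic multiplicity 2; rank(B − 3I) = 2, so geometric multiplicity = 1.
Geometric multiplicity < algebraic multiplicity, so B is not diagonalizable.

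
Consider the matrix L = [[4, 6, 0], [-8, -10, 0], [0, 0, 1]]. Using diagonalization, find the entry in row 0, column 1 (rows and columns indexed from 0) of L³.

168

Characteristic polynomial: r^3 + 5r^2 + 2r - 8 = (r - 1)(r + 2)(r + 4), so the eigenvalues are -4, -2, 1.
r=-2: eigenvector (1, -1, 0).
r=-4: eigenvector (-3, 4, 0).
r=1: eigenvector (0, 0, 1).
P = [[1, -3, 0], [-1, 4, 0], [0, 0, 1]], D = diag(-2, -4, 1), P⁻¹ = [[4, 3, 0], [1, 1, 0], [0, 0, 1]].
L³ = P·diag(-8, -64, 1)·P⁻¹ = [[160, 168, 0], [-224, -232, 0], [0, 0, 1]].
The requested entry is 168.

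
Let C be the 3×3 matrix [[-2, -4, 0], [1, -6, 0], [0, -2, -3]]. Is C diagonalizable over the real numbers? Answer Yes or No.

No

Characteristic polynomial: p(t) = t^3 + 11t^2 + 40t + 48 = (t + 3)(t + 4)^2.
t = -4 has algebraic multiplicity 2; rank(C + 4I) = 2, so geometric multiplicity = 1.
Geometric multiplicity < algebraic multiplicity, so C is not diagonalizable.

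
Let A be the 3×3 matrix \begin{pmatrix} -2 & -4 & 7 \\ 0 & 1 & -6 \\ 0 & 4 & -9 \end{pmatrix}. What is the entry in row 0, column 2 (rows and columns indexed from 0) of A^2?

Characteristic polynomial: μ^3 + 10μ^2 + 31μ + 30 = (μ + 2)(μ + 3)(μ + 5), so the eigenvalues are -5, -3, -2.
μ=-2: eigenvector (1, 0, 0).
μ=-5: eigenvector (-1, 1, 1).
μ=-3: eigenvector (-2, 3, 2).
P = [[1, -1, -2], [0, 1, 3], [0, 1, 2]], D = diag(-2, -5, -3), P⁻¹ = [[1, 0, 1], [0, -2, 3], [0, 1, -1]].
A² = P·diag(4, 25, 9)·P⁻¹ = [[4, 32, -53], [0, -23, 48], [0, -32, 57]].
The requested entry is -53.

-53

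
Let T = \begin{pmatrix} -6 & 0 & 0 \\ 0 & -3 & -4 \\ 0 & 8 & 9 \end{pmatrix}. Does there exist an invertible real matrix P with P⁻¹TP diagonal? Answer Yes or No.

Characteristic polynomial: p(s) = s^3 - 31s + 30 = (s - 5)(s - 1)(s + 6).
All 3 eigenvalues are distinct, so T is diagonalizable.

Yes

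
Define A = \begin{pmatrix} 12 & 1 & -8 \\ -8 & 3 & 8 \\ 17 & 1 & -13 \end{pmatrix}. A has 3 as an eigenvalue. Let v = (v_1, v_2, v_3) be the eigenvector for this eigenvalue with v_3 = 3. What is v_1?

3

A − 3I = [[9, 1, -8], [-8, 0, 8], [17, 1, -16]].
Solving (A − 3I)v = 0 gives the eigenspace spanned by (3, -3, 3).
With v_3 = 3, v = (3, -3, 3), so v_1 = 3.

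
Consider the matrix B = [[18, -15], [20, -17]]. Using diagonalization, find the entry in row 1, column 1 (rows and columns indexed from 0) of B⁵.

-857

Characteristic polynomial: μ^2 - μ - 6 = (μ - 3)(μ + 2), so the eigenvalues are -2, 3.
μ=-2: eigenvector (3, 4).
μ=3: eigenvector (1, 1).
P = [[3, 1], [4, 1]], D = diag(-2, 3), P⁻¹ = [[-1, 1], [4, -3]].
B⁵ = P·diag(-32, 243)·P⁻¹ = [[1068, -825], [1100, -857]].
The requested entry is -857.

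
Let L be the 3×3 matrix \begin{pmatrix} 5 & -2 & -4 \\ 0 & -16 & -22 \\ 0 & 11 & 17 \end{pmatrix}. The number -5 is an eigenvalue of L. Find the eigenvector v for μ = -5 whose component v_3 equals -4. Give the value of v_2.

L + 5I = [[10, -2, -4], [0, -11, -22], [0, 11, 22]].
Solving (L + 5I)v = 0 gives the eigenspace spanned by (0, 8, -4).
With v_3 = -4, v = (0, 8, -4), so v_2 = 8.

8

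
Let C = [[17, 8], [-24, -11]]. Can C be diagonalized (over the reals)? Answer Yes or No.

Characteristic polynomial: p(μ) = μ^2 - 6μ + 5 = (μ - 5)(μ - 1).
All 2 eigenvalues are distinct, so C is diagonalizable.

Yes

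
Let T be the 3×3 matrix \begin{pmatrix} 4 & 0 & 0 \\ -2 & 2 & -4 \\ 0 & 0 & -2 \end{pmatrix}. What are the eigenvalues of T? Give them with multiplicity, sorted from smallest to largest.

Characteristic polynomial: p(λ) = λ^3 - 4λ^2 - 4λ + 16 = (λ - 4)(λ - 2)(λ + 2).
Roots (with multiplicity): -2, 2, 4.

-2, 2, 4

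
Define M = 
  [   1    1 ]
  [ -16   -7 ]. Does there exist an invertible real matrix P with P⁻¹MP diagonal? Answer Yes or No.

No

Characteristic polynomial: p(r) = r^2 + 6r + 9 = (r + 3)^2.
r = -3 has algebraic multiplicity 2; rank(M + 3I) = 1, so geometric multiplicity = 1.
Geometric multiplicity < algebraic multiplicity, so M is not diagonalizable.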